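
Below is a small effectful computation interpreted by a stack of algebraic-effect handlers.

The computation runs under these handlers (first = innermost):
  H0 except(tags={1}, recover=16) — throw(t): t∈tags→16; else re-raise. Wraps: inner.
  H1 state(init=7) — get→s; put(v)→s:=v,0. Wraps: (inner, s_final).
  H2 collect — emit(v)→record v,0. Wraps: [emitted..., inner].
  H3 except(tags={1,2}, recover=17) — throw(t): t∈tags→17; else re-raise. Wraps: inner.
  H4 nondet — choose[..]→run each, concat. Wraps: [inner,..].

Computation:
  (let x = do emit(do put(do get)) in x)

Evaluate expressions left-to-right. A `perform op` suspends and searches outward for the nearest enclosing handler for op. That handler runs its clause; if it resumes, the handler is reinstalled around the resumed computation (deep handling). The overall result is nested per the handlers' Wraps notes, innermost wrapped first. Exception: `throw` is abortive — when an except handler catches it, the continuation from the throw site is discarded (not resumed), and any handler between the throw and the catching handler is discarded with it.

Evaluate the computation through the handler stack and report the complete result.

Answer: [[0, (0, 7)]]

Evaluation trace:
get @ H1 ⇒ 7
put(7) @ H1 ⇒ s:=7
emit(0) @ H2 ⇒ out+=0
H0 returns 0
H1 returns (0, 7)
H2 returns [0, (0, 7)]
H3 returns [0, (0, 7)]
H4 returns [[0, (0, 7)]]
= [[0, (0, 7)]]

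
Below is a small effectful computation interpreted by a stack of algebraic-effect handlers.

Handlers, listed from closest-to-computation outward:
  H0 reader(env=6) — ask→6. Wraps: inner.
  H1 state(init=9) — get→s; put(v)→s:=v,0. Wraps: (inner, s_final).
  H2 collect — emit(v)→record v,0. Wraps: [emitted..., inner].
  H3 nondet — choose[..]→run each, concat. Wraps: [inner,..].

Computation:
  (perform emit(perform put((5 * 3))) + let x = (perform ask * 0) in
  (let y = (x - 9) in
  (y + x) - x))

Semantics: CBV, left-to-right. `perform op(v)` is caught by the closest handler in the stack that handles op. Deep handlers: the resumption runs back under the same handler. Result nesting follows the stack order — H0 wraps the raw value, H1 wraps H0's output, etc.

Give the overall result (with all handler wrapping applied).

Answer: [[0, (-9, 15)]]

Evaluation trace:
put(15) @ H1 ⇒ s:=15
emit(0) @ H2 ⇒ out+=0
ask @ H0 ⇒ 6
H0 returns -9
H1 returns (-9, 15)
H2 returns [0, (-9, 15)]
H3 returns [[0, (-9, 15)]]
= [[0, (-9, 15)]]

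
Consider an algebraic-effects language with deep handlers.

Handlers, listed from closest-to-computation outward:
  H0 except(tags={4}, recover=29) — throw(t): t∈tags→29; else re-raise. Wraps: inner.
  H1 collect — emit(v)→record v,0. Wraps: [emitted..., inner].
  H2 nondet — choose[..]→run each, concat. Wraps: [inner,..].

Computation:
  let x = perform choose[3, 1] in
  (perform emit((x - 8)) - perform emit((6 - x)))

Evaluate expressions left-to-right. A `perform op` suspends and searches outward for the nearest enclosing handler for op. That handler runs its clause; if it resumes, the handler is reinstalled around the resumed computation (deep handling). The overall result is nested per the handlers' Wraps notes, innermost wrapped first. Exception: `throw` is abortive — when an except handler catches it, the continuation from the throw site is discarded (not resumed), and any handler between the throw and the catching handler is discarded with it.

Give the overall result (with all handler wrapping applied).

Step-by-step:
choose[3, 1] @ H2
  branch[0] choose=3:
    emit(-5) @ H1 ⇒ out+=-5
    emit(3) @ H1 ⇒ out+=3
    H0 returns 0
    H1 returns [-5, 3, 0]
    H2 returns [[-5, 3, 0]]
  branch[1] choose=1:
    emit(-7) @ H1 ⇒ out+=-7
    emit(5) @ H1 ⇒ out+=5
    H0 returns 0
    H1 returns [-7, 5, 0]
    H2 returns [[-7, 5, 0]]
= [[-5, 3, 0], [-7, 5, 0]]

Answer: [[-5, 3, 0], [-7, 5, 0]]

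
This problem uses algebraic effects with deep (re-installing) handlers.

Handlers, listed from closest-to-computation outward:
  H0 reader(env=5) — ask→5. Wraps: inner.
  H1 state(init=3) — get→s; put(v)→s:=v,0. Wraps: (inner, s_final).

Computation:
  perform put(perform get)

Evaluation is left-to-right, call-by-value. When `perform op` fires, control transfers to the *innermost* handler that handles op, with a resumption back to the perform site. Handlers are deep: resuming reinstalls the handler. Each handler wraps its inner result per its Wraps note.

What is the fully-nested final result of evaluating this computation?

Answer: (0, 3)

Step-by-step:
get @ H1 ⇒ 3
put(3) @ H1 ⇒ s:=3
H0 returns 0
H1 returns (0, 3)
= (0, 3)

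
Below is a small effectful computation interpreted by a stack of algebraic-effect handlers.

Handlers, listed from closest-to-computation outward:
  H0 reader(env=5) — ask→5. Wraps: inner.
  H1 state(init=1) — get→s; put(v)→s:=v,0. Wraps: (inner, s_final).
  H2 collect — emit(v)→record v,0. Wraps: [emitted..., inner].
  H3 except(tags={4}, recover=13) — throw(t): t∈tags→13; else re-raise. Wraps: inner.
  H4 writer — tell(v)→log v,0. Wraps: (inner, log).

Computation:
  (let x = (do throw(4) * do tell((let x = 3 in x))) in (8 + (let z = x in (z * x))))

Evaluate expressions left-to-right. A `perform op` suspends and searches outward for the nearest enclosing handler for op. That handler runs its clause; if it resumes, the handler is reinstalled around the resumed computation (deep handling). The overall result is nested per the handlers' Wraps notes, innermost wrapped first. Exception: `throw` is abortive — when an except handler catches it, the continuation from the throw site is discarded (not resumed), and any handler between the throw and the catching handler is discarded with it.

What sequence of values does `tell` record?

Answer: ()

Step-by-step:
throw(4) @ H3 caught ⇒ 13
H4 returns (13, ())
= (13, ())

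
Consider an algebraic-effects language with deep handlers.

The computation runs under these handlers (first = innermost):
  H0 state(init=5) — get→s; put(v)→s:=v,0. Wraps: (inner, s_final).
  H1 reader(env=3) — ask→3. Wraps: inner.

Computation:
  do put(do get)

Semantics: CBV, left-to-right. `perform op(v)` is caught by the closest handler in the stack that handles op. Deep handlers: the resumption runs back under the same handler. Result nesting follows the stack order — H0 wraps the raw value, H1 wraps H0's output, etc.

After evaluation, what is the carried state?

Evaluation trace:
get @ H0 ⇒ 5
put(5) @ H0 ⇒ s:=5
H0 returns (0, 5)
H1 returns (0, 5)
= (0, 5)

Answer: 5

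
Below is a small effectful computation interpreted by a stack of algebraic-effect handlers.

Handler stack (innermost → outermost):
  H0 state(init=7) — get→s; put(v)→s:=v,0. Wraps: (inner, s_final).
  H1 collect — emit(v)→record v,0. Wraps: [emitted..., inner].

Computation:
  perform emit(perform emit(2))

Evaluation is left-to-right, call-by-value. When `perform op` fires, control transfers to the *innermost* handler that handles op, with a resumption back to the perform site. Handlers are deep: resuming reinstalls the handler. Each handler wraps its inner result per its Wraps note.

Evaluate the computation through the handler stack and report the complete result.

Answer: [2, 0, (0, 7)]

Evaluation trace:
emit(2) @ H1 ⇒ out+=2
emit(0) @ H1 ⇒ out+=0
H0 returns (0, 7)
H1 returns [2, 0, (0, 7)]
= [2, 0, (0, 7)]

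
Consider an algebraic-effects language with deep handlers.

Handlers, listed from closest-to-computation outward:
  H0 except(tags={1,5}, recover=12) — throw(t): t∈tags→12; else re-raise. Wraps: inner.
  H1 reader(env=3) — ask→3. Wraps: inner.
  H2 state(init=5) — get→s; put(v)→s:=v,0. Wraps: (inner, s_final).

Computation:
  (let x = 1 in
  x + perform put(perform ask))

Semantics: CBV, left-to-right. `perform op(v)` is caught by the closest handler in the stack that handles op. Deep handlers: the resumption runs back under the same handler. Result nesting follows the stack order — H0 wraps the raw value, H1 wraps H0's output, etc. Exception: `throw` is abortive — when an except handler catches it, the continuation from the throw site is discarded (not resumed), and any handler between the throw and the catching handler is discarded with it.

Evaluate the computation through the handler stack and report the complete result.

Answer: (1, 3)

Step-by-step:
ask @ H1 ⇒ 3
put(3) @ H2 ⇒ s:=3
H0 returns 1
H1 returns 1
H2 returns (1, 3)
= (1, 3)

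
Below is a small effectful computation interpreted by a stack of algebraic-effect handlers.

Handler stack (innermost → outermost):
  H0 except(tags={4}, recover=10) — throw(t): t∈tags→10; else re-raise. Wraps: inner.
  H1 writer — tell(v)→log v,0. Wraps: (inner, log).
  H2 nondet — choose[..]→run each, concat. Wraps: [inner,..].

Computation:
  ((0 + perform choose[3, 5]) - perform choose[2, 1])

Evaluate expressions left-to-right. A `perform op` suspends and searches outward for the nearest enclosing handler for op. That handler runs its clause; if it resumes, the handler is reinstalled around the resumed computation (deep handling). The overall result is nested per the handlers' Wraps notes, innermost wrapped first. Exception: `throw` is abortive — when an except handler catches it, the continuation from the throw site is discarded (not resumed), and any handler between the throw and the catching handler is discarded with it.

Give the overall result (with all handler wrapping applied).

Answer: [(1, ()), (2, ()), (3, ()), (4, ())]

Working:
choose[3, 5] @ H2
  branch[0] choose=3:
    choose[2, 1] @ H2
      branch[0] choose=2:
        H0 returns 1
        H1 returns (1, ())
        H2 returns [(1, ())]
      branch[1] choose=1:
        H0 returns 2
        H1 returns (2, ())
        H2 returns [(2, ())]
  branch[1] choose=5:
    choose[2, 1] @ H2
      branch[0] choose=2:
        H0 returns 3
        H1 returns (3, ())
        H2 returns [(3, ())]
      branch[1] choose=1:
        H0 returns 4
        H1 returns (4, ())
        H2 returns [(4, ())]
= [(1, ()), (2, ()), (3, ()), (4, ())]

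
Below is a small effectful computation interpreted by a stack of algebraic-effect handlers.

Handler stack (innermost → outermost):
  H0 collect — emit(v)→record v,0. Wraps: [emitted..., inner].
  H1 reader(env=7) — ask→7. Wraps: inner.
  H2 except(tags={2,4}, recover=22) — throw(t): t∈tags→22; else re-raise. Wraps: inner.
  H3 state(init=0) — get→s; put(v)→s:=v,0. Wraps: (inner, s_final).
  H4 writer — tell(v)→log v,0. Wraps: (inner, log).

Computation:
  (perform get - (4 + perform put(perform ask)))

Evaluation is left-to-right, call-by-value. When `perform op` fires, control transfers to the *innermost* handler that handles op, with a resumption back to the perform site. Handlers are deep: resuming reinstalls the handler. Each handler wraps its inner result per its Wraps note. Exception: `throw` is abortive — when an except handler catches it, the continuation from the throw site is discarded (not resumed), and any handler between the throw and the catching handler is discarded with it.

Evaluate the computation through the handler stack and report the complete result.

Answer: (([-4], 7), ())

Evaluation trace:
get @ H3 ⇒ 0
ask @ H1 ⇒ 7
put(7) @ H3 ⇒ s:=7
H0 returns [-4]
H1 returns [-4]
H2 returns [-4]
H3 returns ([-4], 7)
H4 returns (([-4], 7), ())
= (([-4], 7), ())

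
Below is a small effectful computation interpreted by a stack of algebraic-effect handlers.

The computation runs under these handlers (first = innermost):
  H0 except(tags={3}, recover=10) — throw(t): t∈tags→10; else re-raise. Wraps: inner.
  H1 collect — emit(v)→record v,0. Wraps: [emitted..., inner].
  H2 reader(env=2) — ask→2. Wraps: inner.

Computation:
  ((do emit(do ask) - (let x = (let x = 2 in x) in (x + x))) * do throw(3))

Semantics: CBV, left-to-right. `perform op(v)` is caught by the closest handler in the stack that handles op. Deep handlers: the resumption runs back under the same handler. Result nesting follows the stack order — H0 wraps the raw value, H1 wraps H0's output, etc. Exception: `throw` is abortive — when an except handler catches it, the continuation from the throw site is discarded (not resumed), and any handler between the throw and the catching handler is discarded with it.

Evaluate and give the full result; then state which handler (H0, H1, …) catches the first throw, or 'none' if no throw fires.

Answer: [2, 10] ; first throw caught by: H0

Evaluation trace:
ask @ H2 ⇒ 2
emit(2) @ H1 ⇒ out+=2
throw(3) @ H0 caught ⇒ 10
H1 returns [2, 10]
H2 returns [2, 10]
= [2, 10]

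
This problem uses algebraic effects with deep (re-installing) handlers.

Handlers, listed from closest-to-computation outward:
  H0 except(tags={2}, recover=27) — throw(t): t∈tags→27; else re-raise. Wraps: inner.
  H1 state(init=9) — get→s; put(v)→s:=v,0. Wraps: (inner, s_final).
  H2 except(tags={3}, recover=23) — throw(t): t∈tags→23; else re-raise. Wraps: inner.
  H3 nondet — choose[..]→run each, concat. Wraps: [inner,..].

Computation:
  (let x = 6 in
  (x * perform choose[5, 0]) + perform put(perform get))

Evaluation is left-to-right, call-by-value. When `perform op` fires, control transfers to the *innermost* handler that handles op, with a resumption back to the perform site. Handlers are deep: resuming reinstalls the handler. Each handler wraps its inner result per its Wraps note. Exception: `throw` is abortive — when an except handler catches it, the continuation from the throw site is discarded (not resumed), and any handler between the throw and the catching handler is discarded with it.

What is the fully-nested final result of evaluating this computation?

Answer: [(30, 9), (0, 9)]

Working:
choose[5, 0] @ H3
  branch[0] choose=5:
    get @ H1 ⇒ 9
    put(9) @ H1 ⇒ s:=9
    H0 returns 30
    H1 returns (30, 9)
    H2 returns (30, 9)
    H3 returns [(30, 9)]
  branch[1] choose=0:
    get @ H1 ⇒ 9
    put(9) @ H1 ⇒ s:=9
    H0 returns 0
    H1 returns (0, 9)
    H2 returns (0, 9)
    H3 returns [(0, 9)]
= [(30, 9), (0, 9)]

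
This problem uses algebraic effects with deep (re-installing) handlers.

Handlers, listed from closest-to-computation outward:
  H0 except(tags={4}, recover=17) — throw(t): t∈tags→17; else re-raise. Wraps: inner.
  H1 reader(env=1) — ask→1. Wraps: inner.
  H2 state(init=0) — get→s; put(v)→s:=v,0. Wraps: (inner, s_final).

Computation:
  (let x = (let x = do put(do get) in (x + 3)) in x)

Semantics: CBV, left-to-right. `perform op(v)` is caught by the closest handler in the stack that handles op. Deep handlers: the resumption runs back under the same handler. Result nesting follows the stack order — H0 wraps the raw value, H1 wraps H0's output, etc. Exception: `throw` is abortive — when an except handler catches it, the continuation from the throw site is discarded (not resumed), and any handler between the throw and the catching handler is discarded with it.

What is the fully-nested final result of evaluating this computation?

Evaluation trace:
get @ H2 ⇒ 0
put(0) @ H2 ⇒ s:=0
H0 returns 3
H1 returns 3
H2 returns (3, 0)
= (3, 0)

Answer: (3, 0)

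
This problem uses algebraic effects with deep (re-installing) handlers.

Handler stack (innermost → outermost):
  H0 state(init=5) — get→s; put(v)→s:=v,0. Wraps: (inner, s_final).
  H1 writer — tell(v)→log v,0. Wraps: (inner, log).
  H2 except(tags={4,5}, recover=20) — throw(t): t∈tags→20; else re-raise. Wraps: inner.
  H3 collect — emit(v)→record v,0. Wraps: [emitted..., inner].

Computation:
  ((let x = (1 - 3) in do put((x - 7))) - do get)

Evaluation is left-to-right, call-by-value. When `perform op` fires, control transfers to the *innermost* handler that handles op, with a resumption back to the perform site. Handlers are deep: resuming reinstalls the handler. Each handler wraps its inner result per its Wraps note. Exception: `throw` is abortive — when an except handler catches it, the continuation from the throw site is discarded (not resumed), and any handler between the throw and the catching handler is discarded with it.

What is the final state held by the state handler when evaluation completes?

Step-by-step:
put(-9) @ H0 ⇒ s:=-9
get @ H0 ⇒ -9
H0 returns (9, -9)
H1 returns ((9, -9), ())
H2 returns ((9, -9), ())
H3 returns [((9, -9), ())]
= [((9, -9), ())]

Answer: -9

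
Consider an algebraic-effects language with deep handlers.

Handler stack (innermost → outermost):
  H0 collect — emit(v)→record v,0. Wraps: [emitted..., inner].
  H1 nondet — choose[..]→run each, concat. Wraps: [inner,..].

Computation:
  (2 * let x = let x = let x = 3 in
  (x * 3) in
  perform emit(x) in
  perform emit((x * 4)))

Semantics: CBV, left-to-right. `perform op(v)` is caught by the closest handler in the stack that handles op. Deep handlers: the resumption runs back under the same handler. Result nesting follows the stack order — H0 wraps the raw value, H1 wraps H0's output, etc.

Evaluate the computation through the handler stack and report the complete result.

Evaluation trace:
emit(9) @ H0 ⇒ out+=9
emit(0) @ H0 ⇒ out+=0
H0 returns [9, 0, 0]
H1 returns [[9, 0, 0]]
= [[9, 0, 0]]

Answer: [[9, 0, 0]]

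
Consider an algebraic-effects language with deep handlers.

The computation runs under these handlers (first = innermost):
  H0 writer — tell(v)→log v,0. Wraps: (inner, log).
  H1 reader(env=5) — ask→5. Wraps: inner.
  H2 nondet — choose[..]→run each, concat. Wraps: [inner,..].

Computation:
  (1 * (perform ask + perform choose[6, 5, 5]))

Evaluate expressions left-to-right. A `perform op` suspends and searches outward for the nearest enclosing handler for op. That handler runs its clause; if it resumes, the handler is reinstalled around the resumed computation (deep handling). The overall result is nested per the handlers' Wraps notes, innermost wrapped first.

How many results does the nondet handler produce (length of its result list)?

Step-by-step:
ask @ H1 ⇒ 5
choose[6, 5, 5] @ H2
  branch[0] choose=6:
    H0 returns (11, ())
    H1 returns (11, ())
    H2 returns [(11, ())]
  branch[1] choose=5:
    H0 returns (10, ())
    H1 returns (10, ())
    H2 returns [(10, ())]
  branch[2] choose=5:
    H0 returns (10, ())
    H1 returns (10, ())
    H2 returns [(10, ())]
= [(11, ()), (10, ()), (10, ())]

Answer: 3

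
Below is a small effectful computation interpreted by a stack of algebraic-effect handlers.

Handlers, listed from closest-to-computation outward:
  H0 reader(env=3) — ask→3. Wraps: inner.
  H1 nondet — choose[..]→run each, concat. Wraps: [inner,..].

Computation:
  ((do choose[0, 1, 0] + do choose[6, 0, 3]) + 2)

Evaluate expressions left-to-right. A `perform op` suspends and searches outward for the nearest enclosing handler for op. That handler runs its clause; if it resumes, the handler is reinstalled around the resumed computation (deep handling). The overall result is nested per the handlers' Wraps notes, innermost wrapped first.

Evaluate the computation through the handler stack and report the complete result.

Answer: [8, 2, 5, 9, 3, 6, 8, 2, 5]

Step-by-step:
choose[0, 1, 0] @ H1
  branch[0] choose=0:
    choose[6, 0, 3] @ H1
      branch[0] choose=6:
        H0 returns 8
        H1 returns [8]
      branch[1] choose=0:
        H0 returns 2
        H1 returns [2]
      branch[2] choose=3:
        H0 returns 5
        H1 returns [5]
  branch[1] choose=1:
    choose[6, 0, 3] @ H1
      branch[0] choose=6:
        H0 returns 9
        H1 returns [9]
      branch[1] choose=0:
        H0 returns 3
        H1 returns [3]
      branch[2] choose=3:
        H0 returns 6
        H1 returns [6]
  branch[2] choose=0:
    choose[6, 0, 3] @ H1
      branch[0] choose=6:
        H0 returns 8
        H1 returns [8]
      branch[1] choose=0:
        H0 returns 2
        H1 returns [2]
      branch[2] choose=3:
        H0 returns 5
        H1 returns [5]
= [8, 2, 5, 9, 3, 6, 8, 2, 5]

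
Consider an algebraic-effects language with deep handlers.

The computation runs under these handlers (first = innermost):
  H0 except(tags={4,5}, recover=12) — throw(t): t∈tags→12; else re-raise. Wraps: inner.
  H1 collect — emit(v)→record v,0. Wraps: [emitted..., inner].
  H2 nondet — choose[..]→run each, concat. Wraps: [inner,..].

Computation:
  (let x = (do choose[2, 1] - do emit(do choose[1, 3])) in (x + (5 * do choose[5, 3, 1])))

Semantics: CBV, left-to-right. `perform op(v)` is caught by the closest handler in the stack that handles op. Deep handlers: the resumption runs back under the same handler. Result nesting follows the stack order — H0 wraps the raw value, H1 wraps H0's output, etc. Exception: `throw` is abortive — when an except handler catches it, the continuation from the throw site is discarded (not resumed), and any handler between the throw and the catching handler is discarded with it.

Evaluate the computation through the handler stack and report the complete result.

Evaluation trace:
choose[2, 1] @ H2
  branch[0] choose=2:
    choose[1, 3] @ H2
      branch[0] choose=1:
        emit(1) @ H1 ⇒ out+=1
        choose[5, 3, 1] @ H2
          branch[0] choose=5:
            H0 returns 27
            H1 returns [1, 27]
            H2 returns [[1, 27]]
          branch[1] choose=3:
            H0 returns 17
            H1 returns [1, 17]
            H2 returns [[1, 17]]
          branch[2] choose=1:
            H0 returns 7
            H1 returns [1, 7]
            H2 returns [[1, 7]]
      branch[1] choose=3:
        emit(3) @ H1 ⇒ out+=3
        choose[5, 3, 1] @ H2
          branch[0] choose=5:
            H0 returns 27
            H1 returns [3, 27]
            H2 returns [[3, 27]]
          branch[1] choose=3:
            H0 returns 17
            H1 returns [3, 17]
            H2 returns [[3, 17]]
          branch[2] choose=1:
            H0 returns 7
            H1 returns [3, 7]
            H2 returns [[3, 7]]
  branch[1] choose=1:
    choose[1, 3] @ H2
      branch[0] choose=1:
        emit(1) @ H1 ⇒ out+=1
        choose[5, 3, 1] @ H2
          branch[0] choose=5:
            H0 returns 26
            H1 returns [1, 26]
            H2 returns [[1, 26]]
          branch[1] choose=3:
            H0 returns 16
            H1 returns [1, 16]
            H2 returns [[1, 16]]
          branch[2] choose=1:
            H0 returns 6
            H1 returns [1, 6]
            H2 returns [[1, 6]]
      branch[1] choose=3:
        emit(3) @ H1 ⇒ out+=3
        choose[5, 3, 1] @ H2
          branch[0] choose=5:
            H0 returns 26
            H1 returns [3, 26]
            H2 returns [[3, 26]]
          branch[1] choose=3:
            H0 returns 16
            H1 returns [3, 16]
            H2 returns [[3, 16]]
          branch[2] choose=1:
            H0 returns 6
            H1 returns [3, 6]
            H2 returns [[3, 6]]
= [[1, 27], [1, 17], [1, 7], [3, 27], [3, 17], [3, 7], [1, 26], [1, 16], [1, 6], [3, 26], [3, 16], [3, 6]]

Answer: [[1, 27], [1, 17], [1, 7], [3, 27], [3, 17], [3, 7], [1, 26], [1, 16], [1, 6], [3, 26], [3, 16], [3, 6]]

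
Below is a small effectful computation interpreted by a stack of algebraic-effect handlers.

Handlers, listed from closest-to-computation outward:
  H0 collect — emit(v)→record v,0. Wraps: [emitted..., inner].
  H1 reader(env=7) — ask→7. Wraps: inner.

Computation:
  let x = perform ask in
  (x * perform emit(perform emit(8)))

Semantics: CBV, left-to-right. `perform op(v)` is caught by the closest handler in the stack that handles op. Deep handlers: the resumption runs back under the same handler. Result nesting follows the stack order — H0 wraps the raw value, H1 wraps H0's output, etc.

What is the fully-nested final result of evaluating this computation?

Answer: [8, 0, 0]

Step-by-step:
ask @ H1 ⇒ 7
emit(8) @ H0 ⇒ out+=8
emit(0) @ H0 ⇒ out+=0
H0 returns [8, 0, 0]
H1 returns [8, 0, 0]
= [8, 0, 0]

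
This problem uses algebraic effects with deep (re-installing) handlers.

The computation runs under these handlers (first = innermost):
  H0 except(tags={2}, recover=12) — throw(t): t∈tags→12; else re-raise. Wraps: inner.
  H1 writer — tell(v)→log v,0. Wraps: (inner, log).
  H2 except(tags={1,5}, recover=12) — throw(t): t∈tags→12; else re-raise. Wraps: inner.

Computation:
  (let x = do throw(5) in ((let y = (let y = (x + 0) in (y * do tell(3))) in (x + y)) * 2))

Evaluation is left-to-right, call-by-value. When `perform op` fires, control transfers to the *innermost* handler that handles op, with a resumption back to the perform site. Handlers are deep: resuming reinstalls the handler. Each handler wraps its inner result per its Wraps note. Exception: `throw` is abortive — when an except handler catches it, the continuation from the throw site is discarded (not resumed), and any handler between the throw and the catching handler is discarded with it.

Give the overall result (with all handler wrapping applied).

Answer: 12

Evaluation trace:
throw(5) @ H0 re-raised
throw(5) @ H2 caught ⇒ 12
= 12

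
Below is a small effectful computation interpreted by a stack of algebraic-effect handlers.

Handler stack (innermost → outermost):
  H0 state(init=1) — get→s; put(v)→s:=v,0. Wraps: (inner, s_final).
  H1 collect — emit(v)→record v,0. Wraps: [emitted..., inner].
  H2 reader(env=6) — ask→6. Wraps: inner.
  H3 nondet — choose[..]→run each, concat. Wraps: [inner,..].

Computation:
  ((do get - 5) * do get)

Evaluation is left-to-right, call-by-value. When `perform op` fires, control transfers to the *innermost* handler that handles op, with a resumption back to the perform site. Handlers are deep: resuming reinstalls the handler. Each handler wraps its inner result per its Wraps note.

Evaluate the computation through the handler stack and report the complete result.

Answer: [[(-4, 1)]]

Evaluation trace:
get @ H0 ⇒ 1
get @ H0 ⇒ 1
H0 returns (-4, 1)
H1 returns [(-4, 1)]
H2 returns [(-4, 1)]
H3 returns [[(-4, 1)]]
= [[(-4, 1)]]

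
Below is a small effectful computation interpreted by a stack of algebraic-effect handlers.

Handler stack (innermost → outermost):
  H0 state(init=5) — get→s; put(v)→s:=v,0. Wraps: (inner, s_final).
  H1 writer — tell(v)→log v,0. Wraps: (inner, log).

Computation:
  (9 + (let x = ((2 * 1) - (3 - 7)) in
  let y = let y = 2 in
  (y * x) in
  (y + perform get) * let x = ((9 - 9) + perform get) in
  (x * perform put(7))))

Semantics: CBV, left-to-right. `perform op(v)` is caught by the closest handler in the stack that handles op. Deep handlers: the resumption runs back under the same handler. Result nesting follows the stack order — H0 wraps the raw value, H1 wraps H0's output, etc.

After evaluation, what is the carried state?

Answer: 7

Working:
get @ H0 ⇒ 5
get @ H0 ⇒ 5
put(7) @ H0 ⇒ s:=7
H0 returns (9, 7)
H1 returns ((9, 7), ())
= ((9, 7), ())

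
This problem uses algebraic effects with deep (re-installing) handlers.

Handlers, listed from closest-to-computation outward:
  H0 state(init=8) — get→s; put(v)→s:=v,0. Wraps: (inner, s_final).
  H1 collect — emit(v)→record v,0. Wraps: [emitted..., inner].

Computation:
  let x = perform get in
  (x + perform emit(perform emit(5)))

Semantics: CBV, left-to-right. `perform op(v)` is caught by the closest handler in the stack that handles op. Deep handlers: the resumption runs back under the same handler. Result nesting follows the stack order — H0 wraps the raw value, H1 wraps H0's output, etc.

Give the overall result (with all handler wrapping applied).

Evaluation trace:
get @ H0 ⇒ 8
emit(5) @ H1 ⇒ out+=5
emit(0) @ H1 ⇒ out+=0
H0 returns (8, 8)
H1 returns [5, 0, (8, 8)]
= [5, 0, (8, 8)]

Answer: [5, 0, (8, 8)]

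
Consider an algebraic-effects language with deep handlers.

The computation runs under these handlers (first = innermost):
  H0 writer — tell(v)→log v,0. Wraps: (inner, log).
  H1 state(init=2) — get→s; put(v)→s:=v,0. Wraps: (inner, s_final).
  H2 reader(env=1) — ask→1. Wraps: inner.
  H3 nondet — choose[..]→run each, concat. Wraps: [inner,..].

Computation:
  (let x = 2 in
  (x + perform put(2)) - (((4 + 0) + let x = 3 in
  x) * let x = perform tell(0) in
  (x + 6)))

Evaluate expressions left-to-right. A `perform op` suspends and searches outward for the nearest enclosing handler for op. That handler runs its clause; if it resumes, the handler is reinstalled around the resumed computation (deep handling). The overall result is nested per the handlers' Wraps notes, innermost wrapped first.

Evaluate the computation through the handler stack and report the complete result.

Working:
put(2) @ H1 ⇒ s:=2
tell(0) @ H0 ⇒ log+=0
H0 returns (-40, (0))
H1 returns ((-40, (0)), 2)
H2 returns ((-40, (0)), 2)
H3 returns [((-40, (0)), 2)]
= [((-40, (0)), 2)]

Answer: [((-40, (0)), 2)]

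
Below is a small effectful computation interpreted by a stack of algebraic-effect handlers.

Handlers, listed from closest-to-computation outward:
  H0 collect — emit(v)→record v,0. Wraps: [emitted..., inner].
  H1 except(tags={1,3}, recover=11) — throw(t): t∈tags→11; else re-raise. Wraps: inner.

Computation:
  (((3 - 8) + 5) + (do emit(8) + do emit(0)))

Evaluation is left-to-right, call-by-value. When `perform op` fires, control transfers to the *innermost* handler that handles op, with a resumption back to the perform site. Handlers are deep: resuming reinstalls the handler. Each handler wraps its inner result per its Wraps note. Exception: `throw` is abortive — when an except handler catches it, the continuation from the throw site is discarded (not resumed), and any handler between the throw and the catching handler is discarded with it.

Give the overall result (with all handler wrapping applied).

Answer: [8, 0, 0]

Evaluation trace:
emit(8) @ H0 ⇒ out+=8
emit(0) @ H0 ⇒ out+=0
H0 returns [8, 0, 0]
H1 returns [8, 0, 0]
= [8, 0, 0]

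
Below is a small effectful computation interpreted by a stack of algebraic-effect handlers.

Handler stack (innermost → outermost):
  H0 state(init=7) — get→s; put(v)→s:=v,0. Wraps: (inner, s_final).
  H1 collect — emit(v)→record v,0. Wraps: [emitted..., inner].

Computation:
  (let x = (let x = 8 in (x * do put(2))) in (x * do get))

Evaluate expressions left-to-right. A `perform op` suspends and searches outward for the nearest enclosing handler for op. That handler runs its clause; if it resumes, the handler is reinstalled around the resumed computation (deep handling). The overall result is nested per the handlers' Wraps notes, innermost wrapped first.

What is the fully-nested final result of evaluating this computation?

Answer: [(0, 2)]

Step-by-step:
put(2) @ H0 ⇒ s:=2
get @ H0 ⇒ 2
H0 returns (0, 2)
H1 returns [(0, 2)]
= [(0, 2)]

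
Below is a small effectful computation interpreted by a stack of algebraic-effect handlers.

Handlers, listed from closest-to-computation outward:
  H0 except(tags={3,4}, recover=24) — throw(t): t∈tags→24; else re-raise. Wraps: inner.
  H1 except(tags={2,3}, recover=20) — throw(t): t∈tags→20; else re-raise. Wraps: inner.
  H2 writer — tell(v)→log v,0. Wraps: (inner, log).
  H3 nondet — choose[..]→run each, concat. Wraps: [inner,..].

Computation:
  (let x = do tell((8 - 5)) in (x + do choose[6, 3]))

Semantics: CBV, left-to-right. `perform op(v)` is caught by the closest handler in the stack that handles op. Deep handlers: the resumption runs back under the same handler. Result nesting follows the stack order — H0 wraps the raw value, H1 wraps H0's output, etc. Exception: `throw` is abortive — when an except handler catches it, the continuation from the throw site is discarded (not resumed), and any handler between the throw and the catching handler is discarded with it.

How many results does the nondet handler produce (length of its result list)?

Answer: 2

Step-by-step:
tell(3) @ H2 ⇒ log+=3
choose[6, 3] @ H3
  branch[0] choose=6:
    H0 returns 6
    H1 returns 6
    H2 returns (6, (3))
    H3 returns [(6, (3))]
  branch[1] choose=3:
    H0 returns 3
    H1 returns 3
    H2 returns (3, (3))
    H3 returns [(3, (3))]
= [(6, (3)), (3, (3))]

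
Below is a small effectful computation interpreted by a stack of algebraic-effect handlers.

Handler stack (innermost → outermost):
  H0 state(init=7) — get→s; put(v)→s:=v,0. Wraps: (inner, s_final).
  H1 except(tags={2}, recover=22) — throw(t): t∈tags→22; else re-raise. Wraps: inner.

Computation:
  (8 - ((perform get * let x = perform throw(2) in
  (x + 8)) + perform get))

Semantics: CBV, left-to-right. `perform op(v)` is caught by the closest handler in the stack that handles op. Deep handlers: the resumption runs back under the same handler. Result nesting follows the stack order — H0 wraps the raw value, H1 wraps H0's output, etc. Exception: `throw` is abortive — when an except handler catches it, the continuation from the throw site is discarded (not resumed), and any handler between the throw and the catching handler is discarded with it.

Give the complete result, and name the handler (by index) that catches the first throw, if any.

Working:
get @ H0 ⇒ 7
throw(2) @ H1 caught ⇒ 22
= 22

Answer: 22 ; first throw caught by: H1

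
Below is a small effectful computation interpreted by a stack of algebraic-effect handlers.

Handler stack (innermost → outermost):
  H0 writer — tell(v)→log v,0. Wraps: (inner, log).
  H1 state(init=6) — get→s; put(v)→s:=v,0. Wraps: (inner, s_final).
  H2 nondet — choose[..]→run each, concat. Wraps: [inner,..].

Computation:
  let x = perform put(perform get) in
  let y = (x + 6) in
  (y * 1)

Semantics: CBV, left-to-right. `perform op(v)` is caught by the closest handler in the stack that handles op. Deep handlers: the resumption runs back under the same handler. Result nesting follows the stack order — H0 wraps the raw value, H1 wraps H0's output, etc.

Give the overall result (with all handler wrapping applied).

Step-by-step:
get @ H1 ⇒ 6
put(6) @ H1 ⇒ s:=6
H0 returns (6, ())
H1 returns ((6, ()), 6)
H2 returns [((6, ()), 6)]
= [((6, ()), 6)]

Answer: [((6, ()), 6)]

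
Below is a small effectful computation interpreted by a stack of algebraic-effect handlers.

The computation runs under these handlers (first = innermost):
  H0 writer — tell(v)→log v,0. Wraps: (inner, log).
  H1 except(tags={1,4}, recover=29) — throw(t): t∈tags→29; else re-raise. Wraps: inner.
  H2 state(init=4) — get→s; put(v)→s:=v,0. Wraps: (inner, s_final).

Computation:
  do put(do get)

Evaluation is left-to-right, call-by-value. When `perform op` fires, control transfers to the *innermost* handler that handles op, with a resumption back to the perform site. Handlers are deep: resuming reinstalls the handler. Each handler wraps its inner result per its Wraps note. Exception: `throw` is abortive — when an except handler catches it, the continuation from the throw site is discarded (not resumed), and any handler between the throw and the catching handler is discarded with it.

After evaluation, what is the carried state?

Step-by-step:
get @ H2 ⇒ 4
put(4) @ H2 ⇒ s:=4
H0 returns (0, ())
H1 returns (0, ())
H2 returns ((0, ()), 4)
= ((0, ()), 4)

Answer: 4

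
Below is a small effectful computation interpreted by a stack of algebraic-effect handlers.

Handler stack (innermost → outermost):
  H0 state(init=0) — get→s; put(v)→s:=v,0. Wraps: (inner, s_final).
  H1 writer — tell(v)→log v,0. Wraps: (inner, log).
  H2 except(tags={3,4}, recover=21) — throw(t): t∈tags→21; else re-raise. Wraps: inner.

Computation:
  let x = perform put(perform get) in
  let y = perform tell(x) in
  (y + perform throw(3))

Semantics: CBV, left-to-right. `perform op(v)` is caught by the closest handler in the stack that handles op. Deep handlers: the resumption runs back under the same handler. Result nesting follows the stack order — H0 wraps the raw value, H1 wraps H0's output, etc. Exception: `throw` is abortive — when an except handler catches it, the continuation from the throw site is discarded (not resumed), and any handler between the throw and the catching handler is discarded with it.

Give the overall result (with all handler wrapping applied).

Answer: 21

Working:
get @ H0 ⇒ 0
put(0) @ H0 ⇒ s:=0
tell(0) @ H1 ⇒ log+=0
throw(3) @ H2 caught ⇒ 21
= 21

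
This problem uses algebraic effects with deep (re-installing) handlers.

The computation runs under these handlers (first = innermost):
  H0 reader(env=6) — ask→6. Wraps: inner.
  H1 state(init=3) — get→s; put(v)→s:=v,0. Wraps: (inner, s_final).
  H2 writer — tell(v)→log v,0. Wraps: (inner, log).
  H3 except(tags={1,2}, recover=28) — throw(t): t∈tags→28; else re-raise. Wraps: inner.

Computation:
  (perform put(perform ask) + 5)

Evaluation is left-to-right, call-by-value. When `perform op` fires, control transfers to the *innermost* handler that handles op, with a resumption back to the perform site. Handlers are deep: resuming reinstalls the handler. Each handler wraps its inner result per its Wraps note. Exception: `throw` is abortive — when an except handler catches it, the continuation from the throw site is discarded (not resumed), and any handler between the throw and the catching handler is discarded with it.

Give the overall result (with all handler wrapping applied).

Step-by-step:
ask @ H0 ⇒ 6
put(6) @ H1 ⇒ s:=6
H0 returns 5
H1 returns (5, 6)
H2 returns ((5, 6), ())
H3 returns ((5, 6), ())
= ((5, 6), ())

Answer: ((5, 6), ())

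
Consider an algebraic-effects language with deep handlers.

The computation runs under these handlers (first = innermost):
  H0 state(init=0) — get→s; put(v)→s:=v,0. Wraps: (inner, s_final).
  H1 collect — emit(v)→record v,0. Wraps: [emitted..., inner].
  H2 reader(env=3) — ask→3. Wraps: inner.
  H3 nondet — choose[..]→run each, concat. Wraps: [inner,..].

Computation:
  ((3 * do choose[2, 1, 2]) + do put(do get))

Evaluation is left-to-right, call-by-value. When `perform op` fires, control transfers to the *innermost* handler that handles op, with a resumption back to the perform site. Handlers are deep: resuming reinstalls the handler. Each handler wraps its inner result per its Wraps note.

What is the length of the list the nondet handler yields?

Answer: 3

Evaluation trace:
choose[2, 1, 2] @ H3
  branch[0] choose=2:
    get @ H0 ⇒ 0
    put(0) @ H0 ⇒ s:=0
    H0 returns (6, 0)
    H1 returns [(6, 0)]
    H2 returns [(6, 0)]
    H3 returns [[(6, 0)]]
  branch[1] choose=1:
    get @ H0 ⇒ 0
    put(0) @ H0 ⇒ s:=0
    H0 returns (3, 0)
    H1 returns [(3, 0)]
    H2 returns [(3, 0)]
    H3 returns [[(3, 0)]]
  branch[2] choose=2:
    get @ H0 ⇒ 0
    put(0) @ H0 ⇒ s:=0
    H0 returns (6, 0)
    H1 returns [(6, 0)]
    H2 returns [(6, 0)]
    H3 returns [[(6, 0)]]
= [[(6, 0)], [(3, 0)], [(6, 0)]]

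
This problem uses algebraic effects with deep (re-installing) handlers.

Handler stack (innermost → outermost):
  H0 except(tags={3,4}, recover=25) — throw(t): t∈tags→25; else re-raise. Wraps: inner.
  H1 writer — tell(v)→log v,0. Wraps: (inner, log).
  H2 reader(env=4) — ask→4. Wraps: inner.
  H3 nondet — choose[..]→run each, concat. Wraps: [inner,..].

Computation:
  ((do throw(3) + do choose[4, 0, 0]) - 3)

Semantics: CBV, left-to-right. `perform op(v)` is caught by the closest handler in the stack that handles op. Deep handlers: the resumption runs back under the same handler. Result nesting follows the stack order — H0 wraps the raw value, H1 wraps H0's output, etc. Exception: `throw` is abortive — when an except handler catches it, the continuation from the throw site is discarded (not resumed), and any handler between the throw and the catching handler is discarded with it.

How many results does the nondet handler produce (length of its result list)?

Evaluation trace:
throw(3) @ H0 caught ⇒ 25
H1 returns (25, ())
H2 returns (25, ())
H3 returns [(25, ())]
= [(25, ())]

Answer: 1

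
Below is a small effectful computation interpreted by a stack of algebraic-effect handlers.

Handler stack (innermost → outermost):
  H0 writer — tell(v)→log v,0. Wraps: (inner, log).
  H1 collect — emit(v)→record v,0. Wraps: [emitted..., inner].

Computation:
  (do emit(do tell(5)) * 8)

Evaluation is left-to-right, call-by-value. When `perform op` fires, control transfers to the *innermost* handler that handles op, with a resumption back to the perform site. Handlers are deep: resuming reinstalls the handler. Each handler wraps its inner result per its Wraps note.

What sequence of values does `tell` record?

Working:
tell(5) @ H0 ⇒ log+=5
emit(0) @ H1 ⇒ out+=0
H0 returns (0, (5))
H1 returns [0, (0, (5))]
= [0, (0, (5))]

Answer: (5)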